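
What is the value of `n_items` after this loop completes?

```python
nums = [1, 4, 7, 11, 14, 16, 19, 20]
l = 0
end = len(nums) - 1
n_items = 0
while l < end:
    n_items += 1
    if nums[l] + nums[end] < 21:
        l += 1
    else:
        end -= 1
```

Let's trace through this code step by step.

Initialize: nums = [1, 4, 7, 11, 14, 16, 19, 20]
Initialize: l = 0
Initialize: end = 7
Initialize: n_items = 0
Entering loop: while l < end:
After iteration 1: l = 0, end = 6, n_items = 1
After iteration 2: l = 1, end = 6, n_items = 2
After iteration 3: l = 1, end = 5, n_items = 3
After iteration 4: l = 2, end = 5, n_items = 4
After iteration 5: l = 2, end = 4, n_items = 5
After iteration 6: l = 2, end = 3, n_items = 6
After iteration 7: l = 3, end = 3, n_items = 7
Loop ends.

Final answer: 7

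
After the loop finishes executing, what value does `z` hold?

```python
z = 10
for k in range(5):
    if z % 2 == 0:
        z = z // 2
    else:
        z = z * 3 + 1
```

Let's trace through this code step by step.

Initialize: z = 10
Entering loop: for k in range(5):
After iteration 1: k = 0, z = 5
After iteration 2: k = 1, z = 16
After iteration 3: k = 2, z = 8
After iteration 4: k = 3, z = 4
After iteration 5: k = 4, z = 2
Loop ends.

Final answer: 2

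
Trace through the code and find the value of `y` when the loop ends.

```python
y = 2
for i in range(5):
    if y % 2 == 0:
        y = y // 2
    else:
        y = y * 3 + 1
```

Let's trace through this code step by step.

Initialize: y = 2
Entering loop: for i in range(5):
After iteration 1: i = 0, y = 1
After iteration 2: i = 1, y = 4
After iteration 3: i = 2, y = 2
After iteration 4: i = 3, y = 1
After iteration 5: i = 4, y = 4
Loop ends.

Final answer: 4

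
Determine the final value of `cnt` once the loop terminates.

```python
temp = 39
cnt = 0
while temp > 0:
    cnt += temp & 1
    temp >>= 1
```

Let's trace through this code step by step.

Initialize: temp = 39
Initialize: cnt = 0
Entering loop: while temp > 0:
After iteration 1: temp = 19, cnt = 1
After iteration 2: temp = 9, cnt = 2
After iteration 3: temp = 4, cnt = 3
After iteration 4: temp = 2, cnt = 3
After iteration 5: temp = 1, cnt = 3
After iteration 6: temp = 0, cnt = 4
Loop ends.

Final answer: 4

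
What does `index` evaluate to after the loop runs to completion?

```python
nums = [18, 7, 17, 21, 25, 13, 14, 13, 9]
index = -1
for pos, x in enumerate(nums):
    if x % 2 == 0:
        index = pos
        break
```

Let's trace through this code step by step.

Initialize: nums = [18, 7, 17, 21, 25, 13, 14, 13, 9]
Initialize: index = -1
Entering loop: for pos, x in enumerate(nums):
After iteration 1: pos = 0, x = 18, index = 0
Loop ends.

Final answer: 0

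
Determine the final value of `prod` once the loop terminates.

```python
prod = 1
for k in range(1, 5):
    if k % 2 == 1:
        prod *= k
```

Let's trace through this code step by step.

Initialize: prod = 1
Entering loop: for k in range(1, 5):
After iteration 1: k = 1, prod = 1
After iteration 2: k = 2, prod = 1
After iteration 3: k = 3, prod = 3
After iteration 4: k = 4, prod = 3
Loop ends.

Final answer: 3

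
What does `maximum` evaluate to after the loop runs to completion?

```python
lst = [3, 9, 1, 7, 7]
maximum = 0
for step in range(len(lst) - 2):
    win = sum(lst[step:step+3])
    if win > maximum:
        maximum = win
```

Let's trace through this code step by step.

Initialize: lst = [3, 9, 1, 7, 7]
Initialize: maximum = 0
Entering loop: for step in range(len(lst) - 2):
After iteration 1: step = 0, maximum = 13, win = 13
After iteration 2: step = 1, maximum = 17, win = 17
After iteration 3: step = 2, maximum = 17, win = 15
Loop ends.

Final answer: 17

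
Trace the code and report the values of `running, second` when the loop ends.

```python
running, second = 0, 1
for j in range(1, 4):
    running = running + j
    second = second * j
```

Let's trace through this code step by step.

Initialize: running = 0
Initialize: second = 1
Entering loop: for j in range(1, 4):
After iteration 1: j = 1, running = 1, second = 1
After iteration 2: j = 2, running = 3, second = 2
After iteration 3: j = 3, running = 6, second = 6
Loop ends.

Final answer: 6, 6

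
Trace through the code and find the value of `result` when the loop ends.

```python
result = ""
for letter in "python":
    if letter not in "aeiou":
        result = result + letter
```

Let's trace through this code step by step.

Initialize: result = ''
Entering loop: for letter in "python":
After iteration 1: letter = 'p', result = 'p'
After iteration 2: letter = 'y', result = 'py'
After iteration 3: letter = 't', result = 'pyt'
After iteration 4: letter = 'h', result = 'pyth'
After iteration 5: letter = 'o', result = 'pyth'
After iteration 6: letter = 'n', result = 'pythn'
Loop ends.

Final answer: 'pythn'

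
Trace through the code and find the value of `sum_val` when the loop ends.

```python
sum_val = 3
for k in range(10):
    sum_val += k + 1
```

Let's trace through this code step by step.

Initialize: sum_val = 3
Entering loop: for k in range(10):
After iteration 1: k = 0, sum_val = 4
After iteration 2: k = 1, sum_val = 6
After iteration 3: k = 2, sum_val = 9
After iteration 4: k = 3, sum_val = 13
After iteration 5: k = 4, sum_val = 18
After iteration 6: k = 5, sum_val = 24
After iteration 7: k = 6, sum_val = 31
After iteration 8: k = 7, sum_val = 39
After iteration 9: k = 8, sum_val = 48
After iteration 10: k = 9, sum_val = 58
Loop ends.

Final answer: 58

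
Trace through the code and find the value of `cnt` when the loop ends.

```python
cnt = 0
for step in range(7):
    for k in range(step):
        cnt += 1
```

Let's trace through this code step by step.

Initialize: cnt = 0
Entering loop: for step in range(7):
After iteration 1: step = 0, cnt = 0
After iteration 2: step = 1, cnt = 1, k = 0
After iteration 3: step = 2, cnt = 3, k = 1
After iteration 4: step = 3, cnt = 6, k = 2
After iteration 5: step = 4, cnt = 10, k = 3
After iteration 6: step = 5, cnt = 15, k = 4
After iteration 7: step = 6, cnt = 21, k = 5
Loop ends.

Final answer: 21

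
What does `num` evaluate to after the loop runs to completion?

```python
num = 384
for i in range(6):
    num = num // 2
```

Let's trace through this code step by step.

Initialize: num = 384
Entering loop: for i in range(6):
After iteration 1: i = 0, num = 192
After iteration 2: i = 1, num = 96
After iteration 3: i = 2, num = 48
After iteration 4: i = 3, num = 24
After iteration 5: i = 4, num = 12
After iteration 6: i = 5, num = 6
Loop ends.

Final answer: 6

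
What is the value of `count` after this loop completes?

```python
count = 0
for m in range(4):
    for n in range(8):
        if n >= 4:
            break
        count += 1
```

Let's trace through this code step by step.

Initialize: count = 0
Entering loop: for m in range(4):
After iteration 1: m = 0, count = 4
After iteration 2: m = 1, count = 8
After iteration 3: m = 2, count = 12
After iteration 4: m = 3, count = 16
Loop ends.

Final answer: 16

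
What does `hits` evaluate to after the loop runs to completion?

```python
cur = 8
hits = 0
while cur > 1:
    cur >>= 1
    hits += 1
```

Let's trace through this code step by step.

Initialize: cur = 8
Initialize: hits = 0
Entering loop: while cur > 1:
After iteration 1: cur = 4, hits = 1
After iteration 2: cur = 2, hits = 2
After iteration 3: cur = 1, hits = 3
Loop ends.

Final answer: 3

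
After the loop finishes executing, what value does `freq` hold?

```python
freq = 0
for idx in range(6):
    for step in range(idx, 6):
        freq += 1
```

Let's trace through this code step by step.

Initialize: freq = 0
Entering loop: for idx in range(6):
After iteration 1: idx = 0, freq = 6
After iteration 2: idx = 1, freq = 11
After iteration 3: idx = 2, freq = 15
After iteration 4: idx = 3, freq = 18
After iteration 5: idx = 4, freq = 20
After iteration 6: idx = 5, freq = 21
Loop ends.

Final answer: 21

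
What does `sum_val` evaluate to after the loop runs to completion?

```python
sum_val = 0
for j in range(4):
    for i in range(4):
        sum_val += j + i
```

Let's trace through this code step by step.

Initialize: sum_val = 0
Entering loop: for j in range(4):
After iteration 1: j = 0, sum_val = 6
After iteration 2: j = 1, sum_val = 16
After iteration 3: j = 2, sum_val = 30
After iteration 4: j = 3, sum_val = 48
Loop ends.

Final answer: 48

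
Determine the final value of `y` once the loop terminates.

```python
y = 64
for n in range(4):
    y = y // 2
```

Let's trace through this code step by step.

Initialize: y = 64
Entering loop: for n in range(4):
After iteration 1: n = 0, y = 32
After iteration 2: n = 1, y = 16
After iteration 3: n = 2, y = 8
After iteration 4: n = 3, y = 4
Loop ends.

Final answer: 4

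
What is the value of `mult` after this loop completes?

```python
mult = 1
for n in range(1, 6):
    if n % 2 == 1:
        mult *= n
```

Let's trace through this code step by step.

Initialize: mult = 1
Entering loop: for n in range(1, 6):
After iteration 1: n = 1, mult = 1
After iteration 2: n = 2, mult = 1
After iteration 3: n = 3, mult = 3
After iteration 4: n = 4, mult = 3
After iteration 5: n = 5, mult = 15
Loop ends.

Final answer: 15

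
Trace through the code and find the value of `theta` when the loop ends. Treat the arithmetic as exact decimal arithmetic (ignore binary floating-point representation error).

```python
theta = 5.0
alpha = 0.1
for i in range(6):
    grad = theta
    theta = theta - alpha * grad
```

Let's trace through this code step by step.

Initialize: theta = 5.0
Initialize: alpha = 0.1
Entering loop: for i in range(6):
After iteration 1: i = 0, theta = 4.5, grad = 5.0
After iteration 2: i = 1, theta = 4.05, grad = 4.5
After iteration 3: i = 2, theta = 3.645, grad = 4.05
After iteration 4: i = 3, theta = 3.2805, grad = 3.645
After iteration 5: i = 4, theta = 2.95245, grad = 3.2805
After iteration 6: i = 5, theta = 2.657205, grad = 2.95245
Loop ends.

Final answer: 2.657205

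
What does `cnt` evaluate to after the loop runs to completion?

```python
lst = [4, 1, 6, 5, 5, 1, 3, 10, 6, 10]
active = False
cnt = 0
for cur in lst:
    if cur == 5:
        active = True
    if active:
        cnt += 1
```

Let's trace through this code step by step.

Initialize: lst = [4, 1, 6, 5, 5, 1, 3, 10, 6, 10]
Initialize: active = False
Initialize: cnt = 0
Entering loop: for cur in lst:
After iteration 1: cur = 4, active = False, cnt = 0
After iteration 2: cur = 1, active = False, cnt = 0
After iteration 3: cur = 6, active = False, cnt = 0
After iteration 4: cur = 5, active = True, cnt = 1
After iteration 5: cur = 5, active = True, cnt = 2
After iteration 6: cur = 1, active = True, cnt = 3
After iteration 7: cur = 3, active = True, cnt = 4
After iteration 8: cur = 10, active = True, cnt = 5
After iteration 9: cur = 6, active = True, cnt = 6
After iteration 10: cur = 10, active = True, cnt = 7
Loop ends.

Final answer: 7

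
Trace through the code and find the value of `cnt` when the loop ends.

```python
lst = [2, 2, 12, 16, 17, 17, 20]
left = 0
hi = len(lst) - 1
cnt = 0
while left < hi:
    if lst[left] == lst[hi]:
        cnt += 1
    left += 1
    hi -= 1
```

Let's trace through this code step by step.

Initialize: lst = [2, 2, 12, 16, 17, 17, 20]
Initialize: left = 0
Initialize: hi = 6
Initialize: cnt = 0
Entering loop: while left < hi:
After iteration 1: left = 1, hi = 5, cnt = 0
After iteration 2: left = 2, hi = 4, cnt = 0
After iteration 3: left = 3, hi = 3, cnt = 0
Loop ends.

Final answer: 0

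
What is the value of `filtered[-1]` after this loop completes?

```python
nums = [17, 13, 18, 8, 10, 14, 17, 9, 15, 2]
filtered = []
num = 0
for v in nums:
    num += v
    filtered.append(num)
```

Let's trace through this code step by step.

Initialize: nums = [17, 13, 18, 8, 10, 14, 17, 9, 15, 2]
Initialize: filtered = []
Initialize: num = 0
Entering loop: for v in nums:
After iteration 1: v = 17, filtered = [17], num = 17
After iteration 2: v = 13, filtered = [17, 30], num = 30
After iteration 3: v = 18, filtered = [17, 30, 48], num = 48
After iteration 4: v = 8, filtered = [17, 30, 48, 56], num = 56
After iteration 5: v = 10, filtered = [17, 30, 48, 56, 66], num = 66
After iteration 6: v = 14, filtered = [17, 30, 48, 56, 66, 80], num = 80
After iteration 7: v = 17, filtered = [17, 30, 48, 56, 66, 80, 97], num = 97
After iteration 8: v = 9, filtered = [17, 30, 48, 56, 66, 80, 97, 106], num = 106
After iteration 9: v = 15, filtered = [17, 30, 48, 56, 66, 80, 97, 106, 121], num = 121
After iteration 10: v = 2, filtered = [17, 30, 48, 56, 66, 80, 97, 106, 121, 123], num = 123
Loop ends.
filtered[-1] = 123

Final answer: 123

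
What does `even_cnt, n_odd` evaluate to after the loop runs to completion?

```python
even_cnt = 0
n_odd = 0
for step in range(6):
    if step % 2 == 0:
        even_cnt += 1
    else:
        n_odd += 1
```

Let's trace through this code step by step.

Initialize: even_cnt = 0
Initialize: n_odd = 0
Entering loop: for step in range(6):
After iteration 1: step = 0, even_cnt = 1, n_odd = 0
After iteration 2: step = 1, even_cnt = 1, n_odd = 1
After iteration 3: step = 2, even_cnt = 2, n_odd = 1
After iteration 4: step = 3, even_cnt = 2, n_odd = 2
After iteration 5: step = 4, even_cnt = 3, n_odd = 2
After iteration 6: step = 5, even_cnt = 3, n_odd = 3
Loop ends.

Final answer: 3, 3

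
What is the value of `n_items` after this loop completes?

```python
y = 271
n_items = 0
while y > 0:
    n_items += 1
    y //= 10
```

Let's trace through this code step by step.

Initialize: y = 271
Initialize: n_items = 0
Entering loop: while y > 0:
After iteration 1: y = 27, n_items = 1
After iteration 2: y = 2, n_items = 2
After iteration 3: y = 0, n_items = 3
Loop ends.

Final answer: 3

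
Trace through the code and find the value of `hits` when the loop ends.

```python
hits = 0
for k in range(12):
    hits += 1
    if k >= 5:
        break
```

Let's trace through this code step by step.

Initialize: hits = 0
Entering loop: for k in range(12):
After iteration 1: k = 0, hits = 1
After iteration 2: k = 1, hits = 2
After iteration 3: k = 2, hits = 3
After iteration 4: k = 3, hits = 4
After iteration 5: k = 4, hits = 5
After iteration 6: k = 5, hits = 6
Loop ends.

Final answer: 6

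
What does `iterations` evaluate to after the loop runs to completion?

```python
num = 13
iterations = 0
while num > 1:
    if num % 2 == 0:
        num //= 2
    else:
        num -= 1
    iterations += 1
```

Let's trace through this code step by step.

Initialize: num = 13
Initialize: iterations = 0
Entering loop: while num > 1:
After iteration 1: num = 12, iterations = 1
After iteration 2: num = 6, iterations = 2
After iteration 3: num = 3, iterations = 3
After iteration 4: num = 2, iterations = 4
After iteration 5: num = 1, iterations = 5
Loop ends.

Final answer: 5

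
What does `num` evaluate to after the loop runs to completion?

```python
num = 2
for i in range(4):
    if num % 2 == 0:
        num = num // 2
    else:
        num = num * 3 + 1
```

Let's trace through this code step by step.

Initialize: num = 2
Entering loop: for i in range(4):
After iteration 1: i = 0, num = 1
After iteration 2: i = 1, num = 4
After iteration 3: i = 2, num = 2
After iteration 4: i = 3, num = 1
Loop ends.

Final answer: 1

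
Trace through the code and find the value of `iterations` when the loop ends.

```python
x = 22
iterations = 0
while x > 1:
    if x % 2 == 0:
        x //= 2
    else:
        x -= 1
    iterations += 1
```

Let's trace through this code step by step.

Initialize: x = 22
Initialize: iterations = 0
Entering loop: while x > 1:
After iteration 1: x = 11, iterations = 1
After iteration 2: x = 10, iterations = 2
After iteration 3: x = 5, iterations = 3
After iteration 4: x = 4, iterations = 4
After iteration 5: x = 2, iterations = 5
After iteration 6: x = 1, iterations = 6
Loop ends.

Final answer: 6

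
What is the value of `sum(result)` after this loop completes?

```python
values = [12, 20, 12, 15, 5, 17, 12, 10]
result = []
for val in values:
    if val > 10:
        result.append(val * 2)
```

Let's trace through this code step by step.

Initialize: values = [12, 20, 12, 15, 5, 17, 12, 10]
Initialize: result = []
Entering loop: for val in values:
After iteration 1: val = 12, result = [24]
After iteration 2: val = 20, result = [24, 40]
After iteration 3: val = 12, result = [24, 40, 24]
After iteration 4: val = 15, result = [24, 40, 24, 30]
After iteration 5: val = 5, result = [24, 40, 24, 30]
After iteration 6: val = 17, result = [24, 40, 24, 30, 34]
After iteration 7: val = 12, result = [24, 40, 24, 30, 34, 24]
After iteration 8: val = 10, result = [24, 40, 24, 30, 34, 24]
Loop ends.
sum(result) = 176

Final answer: 176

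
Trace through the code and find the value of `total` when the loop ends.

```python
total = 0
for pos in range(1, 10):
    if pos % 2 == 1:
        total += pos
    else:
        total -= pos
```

Let's trace through this code step by step.

Initialize: total = 0
Entering loop: for pos in range(1, 10):
After iteration 1: pos = 1, total = 1
After iteration 2: pos = 2, total = -1
After iteration 3: pos = 3, total = 2
After iteration 4: pos = 4, total = -2
After iteration 5: pos = 5, total = 3
After iteration 6: pos = 6, total = -3
After iteration 7: pos = 7, total = 4
After iteration 8: pos = 8, total = -4
After iteration 9: pos = 9, total = 5
Loop ends.

Final answer: 5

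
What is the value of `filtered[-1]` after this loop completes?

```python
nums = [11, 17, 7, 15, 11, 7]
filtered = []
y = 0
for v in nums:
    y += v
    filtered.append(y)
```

Let's trace through this code step by step.

Initialize: nums = [11, 17, 7, 15, 11, 7]
Initialize: filtered = []
Initialize: y = 0
Entering loop: for v in nums:
After iteration 1: v = 11, filtered = [11], y = 11
After iteration 2: v = 17, filtered = [11, 28], y = 28
After iteration 3: v = 7, filtered = [11, 28, 35], y = 35
After iteration 4: v = 15, filtered = [11, 28, 35, 50], y = 50
After iteration 5: v = 11, filtered = [11, 28, 35, 50, 61], y = 61
After iteration 6: v = 7, filtered = [11, 28, 35, 50, 61, 68], y = 68
Loop ends.
filtered[-1] = 68

Final answer: 68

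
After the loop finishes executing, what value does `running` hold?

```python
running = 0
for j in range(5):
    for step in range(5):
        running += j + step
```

Let's trace through this code step by step.

Initialize: running = 0
Entering loop: for j in range(5):
After iteration 1: j = 0, running = 10
After iteration 2: j = 1, running = 25
After iteration 3: j = 2, running = 45
After iteration 4: j = 3, running = 70
After iteration 5: j = 4, running = 100
Loop ends.

Final answer: 100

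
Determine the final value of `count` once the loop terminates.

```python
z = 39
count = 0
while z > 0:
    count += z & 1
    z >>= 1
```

Let's trace through this code step by step.

Initialize: z = 39
Initialize: count = 0
Entering loop: while z > 0:
After iteration 1: z = 19, count = 1
After iteration 2: z = 9, count = 2
After iteration 3: z = 4, count = 3
After iteration 4: z = 2, count = 3
After iteration 5: z = 1, count = 3
After iteration 6: z = 0, count = 4
Loop ends.

Final answer: 4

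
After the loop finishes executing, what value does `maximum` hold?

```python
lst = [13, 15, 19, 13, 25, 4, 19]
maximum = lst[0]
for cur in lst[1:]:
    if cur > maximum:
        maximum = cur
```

Let's trace through this code step by step.

Initialize: lst = [13, 15, 19, 13, 25, 4, 19]
Initialize: maximum = 13
Entering loop: for cur in lst[1:]:
After iteration 1: cur = 15, maximum = 15
After iteration 2: cur = 19, maximum = 19
After iteration 3: cur = 13, maximum = 19
After iteration 4: cur = 25, maximum = 25
After iteration 5: cur = 4, maximum = 25
After iteration 6: cur = 19, maximum = 25
Loop ends.

Final answer: 25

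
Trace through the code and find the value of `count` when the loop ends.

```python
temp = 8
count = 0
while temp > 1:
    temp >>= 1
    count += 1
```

Let's trace through this code step by step.

Initialize: temp = 8
Initialize: count = 0
Entering loop: while temp > 1:
After iteration 1: temp = 4, count = 1
After iteration 2: temp = 2, count = 2
After iteration 3: temp = 1, count = 3
Loop ends.

Final answer: 3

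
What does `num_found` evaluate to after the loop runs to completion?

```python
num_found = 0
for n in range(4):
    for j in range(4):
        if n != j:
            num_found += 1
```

Let's trace through this code step by step.

Initialize: num_found = 0
Entering loop: for n in range(4):
After iteration 1: n = 0, num_found = 3
After iteration 2: n = 1, num_found = 6
After iteration 3: n = 2, num_found = 9
After iteration 4: n = 3, num_found = 12
Loop ends.

Final answer: 12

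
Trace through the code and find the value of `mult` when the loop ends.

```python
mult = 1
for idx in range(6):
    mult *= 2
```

Let's trace through this code step by step.

Initialize: mult = 1
Entering loop: for idx in range(6):
After iteration 1: idx = 0, mult = 2
After iteration 2: idx = 1, mult = 4
After iteration 3: idx = 2, mult = 8
After iteration 4: idx = 3, mult = 16
After iteration 5: idx = 4, mult = 32
After iteration 6: idx = 5, mult = 64
Loop ends.

Final answer: 64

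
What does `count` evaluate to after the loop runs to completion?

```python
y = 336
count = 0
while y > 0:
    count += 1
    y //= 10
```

Let's trace through this code step by step.

Initialize: y = 336
Initialize: count = 0
Entering loop: while y > 0:
After iteration 1: y = 33, count = 1
After iteration 2: y = 3, count = 2
After iteration 3: y = 0, count = 3
Loop ends.

Final answer: 3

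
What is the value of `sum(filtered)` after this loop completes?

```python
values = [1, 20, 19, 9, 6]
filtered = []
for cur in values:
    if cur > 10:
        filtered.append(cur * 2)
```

Let's trace through this code step by step.

Initialize: values = [1, 20, 19, 9, 6]
Initialize: filtered = []
Entering loop: for cur in values:
After iteration 1: cur = 1, filtered = []
After iteration 2: cur = 20, filtered = [40]
After iteration 3: cur = 19, filtered = [40, 38]
After iteration 4: cur = 9, filtered = [40, 38]
After iteration 5: cur = 6, filtered = [40, 38]
Loop ends.
sum(filtered) = 78

Final answer: 78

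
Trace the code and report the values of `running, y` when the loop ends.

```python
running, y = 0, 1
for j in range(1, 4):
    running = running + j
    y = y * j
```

Let's trace through this code step by step.

Initialize: running = 0
Initialize: y = 1
Entering loop: for j in range(1, 4):
After iteration 1: j = 1, running = 1, y = 1
After iteration 2: j = 2, running = 3, y = 2
After iteration 3: j = 3, running = 6, y = 6
Loop ends.

Final answer: 6, 6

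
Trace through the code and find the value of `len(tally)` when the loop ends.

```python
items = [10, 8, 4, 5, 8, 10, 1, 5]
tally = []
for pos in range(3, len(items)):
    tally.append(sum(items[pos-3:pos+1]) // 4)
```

Let's trace through this code step by step.

Initialize: items = [10, 8, 4, 5, 8, 10, 1, 5]
Initialize: tally = []
Entering loop: for pos in range(3, len(items)):
After iteration 1: pos = 3, tally = [6]
After iteration 2: pos = 4, tally = [6, 6]
After iteration 3: pos = 5, tally = [6, 6, 6]
After iteration 4: pos = 6, tally = [6, 6, 6, 6]
After iteration 5: pos = 7, tally = [6, 6, 6, 6, 6]
Loop ends.
len(tally) = 5

Final answer: 5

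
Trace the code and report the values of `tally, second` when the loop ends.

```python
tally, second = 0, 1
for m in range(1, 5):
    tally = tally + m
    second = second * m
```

Let's trace through this code step by step.

Initialize: tally = 0
Initialize: second = 1
Entering loop: for m in range(1, 5):
After iteration 1: m = 1, tally = 1, second = 1
After iteration 2: m = 2, tally = 3, second = 2
After iteration 3: m = 3, tally = 6, second = 6
After iteration 4: m = 4, tally = 10, second = 24
Loop ends.

Final answer: 10, 24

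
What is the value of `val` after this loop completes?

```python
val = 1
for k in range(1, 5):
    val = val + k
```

Let's trace through this code step by step.

Initialize: val = 1
Entering loop: for k in range(1, 5):
After iteration 1: k = 1, val = 2
After iteration 2: k = 2, val = 4
After iteration 3: k = 3, val = 7
After iteration 4: k = 4, val = 11
Loop ends.

Final answer: 11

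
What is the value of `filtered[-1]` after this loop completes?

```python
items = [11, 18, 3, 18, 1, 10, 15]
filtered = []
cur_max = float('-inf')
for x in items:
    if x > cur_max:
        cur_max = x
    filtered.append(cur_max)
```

Let's trace through this code step by step.

Initialize: items = [11, 18, 3, 18, 1, 10, 15]
Initialize: filtered = []
Initialize: cur_max = -inf
Entering loop: for x in items:
After iteration 1: x = 11, filtered = [11], cur_max = 11
After iteration 2: x = 18, filtered = [11, 18], cur_max = 18
After iteration 3: x = 3, filtered = [11, 18, 18], cur_max = 18
After iteration 4: x = 18, filtered = [11, 18, 18, 18], cur_max = 18
After iteration 5: x = 1, filtered = [11, 18, 18, 18, 18], cur_max = 18
After iteration 6: x = 10, filtered = [11, 18, 18, 18, 18, 18], cur_max = 18
After iteration 7: x = 15, filtered = [11, 18, 18, 18, 18, 18, 18], cur_max = 18
Loop ends.
filtered[-1] = 18

Final answer: 18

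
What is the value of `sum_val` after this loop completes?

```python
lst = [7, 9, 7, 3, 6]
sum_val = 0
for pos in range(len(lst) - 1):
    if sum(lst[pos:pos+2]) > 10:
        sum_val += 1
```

Let's trace through this code step by step.

Initialize: lst = [7, 9, 7, 3, 6]
Initialize: sum_val = 0
Entering loop: for pos in range(len(lst) - 1):
After iteration 1: pos = 0, sum_val = 1
After iteration 2: pos = 1, sum_val = 2
After iteration 3: pos = 2, sum_val = 2
After iteration 4: pos = 3, sum_val = 2
Loop ends.

Final answer: 2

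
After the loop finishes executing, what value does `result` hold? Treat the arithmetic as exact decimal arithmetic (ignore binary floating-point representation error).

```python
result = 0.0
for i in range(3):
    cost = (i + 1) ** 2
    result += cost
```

Let's trace through this code step by step.

Initialize: result = 0.0
Entering loop: for i in range(3):
After iteration 1: i = 0, result = 1.0, cost = 1
After iteration 2: i = 1, result = 5.0, cost = 4
After iteration 3: i = 2, result = 14.0, cost = 9
Loop ends.

Final answer: 14.0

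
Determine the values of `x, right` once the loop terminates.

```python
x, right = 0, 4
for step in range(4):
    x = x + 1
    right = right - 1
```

Let's trace through this code step by step.

Initialize: x = 0
Initialize: right = 4
Entering loop: for step in range(4):
After iteration 1: step = 0, x = 1, right = 3
After iteration 2: step = 1, x = 2, right = 2
After iteration 3: step = 2, x = 3, right = 1
After iteration 4: step = 3, x = 4, right = 0
Loop ends.

Final answer: 4, 0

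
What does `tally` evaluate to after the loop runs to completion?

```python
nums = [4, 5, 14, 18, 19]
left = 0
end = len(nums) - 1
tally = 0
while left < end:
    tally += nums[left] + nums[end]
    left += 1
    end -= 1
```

Let's trace through this code step by step.

Initialize: nums = [4, 5, 14, 18, 19]
Initialize: left = 0
Initialize: end = 4
Initialize: tally = 0
Entering loop: while left < end:
After iteration 1: left = 1, end = 3, tally = 23
After iteration 2: left = 2, end = 2, tally = 46
Loop ends.

Final answer: 46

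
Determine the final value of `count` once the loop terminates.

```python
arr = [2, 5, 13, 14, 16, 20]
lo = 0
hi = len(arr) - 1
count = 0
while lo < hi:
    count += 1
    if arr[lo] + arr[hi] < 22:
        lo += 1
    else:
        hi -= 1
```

Let's trace through this code step by step.

Initialize: arr = [2, 5, 13, 14, 16, 20]
Initialize: lo = 0
Initialize: hi = 5
Initialize: count = 0
Entering loop: while lo < hi:
After iteration 1: lo = 0, hi = 4, count = 1
After iteration 2: lo = 1, hi = 4, count = 2
After iteration 3: lo = 2, hi = 4, count = 3
After iteration 4: lo = 2, hi = 3, count = 4
After iteration 5: lo = 2, hi = 2, count = 5
Loop ends.

Final answer: 5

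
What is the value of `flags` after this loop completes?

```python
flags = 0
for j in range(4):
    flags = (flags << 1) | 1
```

Let's trace through this code step by step.

Initialize: flags = 0
Entering loop: for j in range(4):
After iteration 1: j = 0, flags = 1
After iteration 2: j = 1, flags = 3
After iteration 3: j = 2, flags = 7
After iteration 4: j = 3, flags = 15
Loop ends.

Final answer: 15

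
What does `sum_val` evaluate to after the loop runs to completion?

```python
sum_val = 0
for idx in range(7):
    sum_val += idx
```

Let's trace through this code step by step.

Initialize: sum_val = 0
Entering loop: for idx in range(7):
After iteration 1: idx = 0, sum_val = 0
After iteration 2: idx = 1, sum_val = 1
After iteration 3: idx = 2, sum_val = 3
After iteration 4: idx = 3, sum_val = 6
After iteration 5: idx = 4, sum_val = 10
After iteration 6: idx = 5, sum_val = 15
After iteration 7: idx = 6, sum_val = 21
Loop ends.

Final answer: 21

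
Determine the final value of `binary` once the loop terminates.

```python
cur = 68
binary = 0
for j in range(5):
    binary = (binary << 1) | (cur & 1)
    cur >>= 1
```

Let's trace through this code step by step.

Initialize: cur = 68
Initialize: binary = 0
Entering loop: for j in range(5):
After iteration 1: j = 0, cur = 34, binary = 0
After iteration 2: j = 1, cur = 17, binary = 0
After iteration 3: j = 2, cur = 8, binary = 1
After iteration 4: j = 3, cur = 4, binary = 2
After iteration 5: j = 4, cur = 2, binary = 4
Loop ends.

Final answer: 4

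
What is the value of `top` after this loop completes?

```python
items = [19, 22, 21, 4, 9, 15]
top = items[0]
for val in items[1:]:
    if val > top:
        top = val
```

Let's trace through this code step by step.

Initialize: items = [19, 22, 21, 4, 9, 15]
Initialize: top = 19
Entering loop: for val in items[1:]:
After iteration 1: val = 22, top = 22
After iteration 2: val = 21, top = 22
After iteration 3: val = 4, top = 22
After iteration 4: val = 9, top = 22
After iteration 5: val = 15, top = 22
Loop ends.

Final answer: 22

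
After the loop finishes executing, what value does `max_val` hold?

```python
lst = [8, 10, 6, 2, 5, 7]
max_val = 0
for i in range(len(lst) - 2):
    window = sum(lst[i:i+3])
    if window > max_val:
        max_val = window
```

Let's trace through this code step by step.

Initialize: lst = [8, 10, 6, 2, 5, 7]
Initialize: max_val = 0
Entering loop: for i in range(len(lst) - 2):
After iteration 1: i = 0, max_val = 24, window = 24
After iteration 2: i = 1, max_val = 24, window = 18
After iteration 3: i = 2, max_val = 24, window = 13
After iteration 4: i = 3, max_val = 24, window = 14
Loop ends.

Final answer: 24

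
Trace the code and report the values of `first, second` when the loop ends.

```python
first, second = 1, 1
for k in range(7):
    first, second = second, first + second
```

Let's trace through this code step by step.

Initialize: first = 1
Initialize: second = 1
Entering loop: for k in range(7):
After iteration 1: k = 0, first = 1, second = 2
After iteration 2: k = 1, first = 2, second = 3
After iteration 3: k = 2, first = 3, second = 5
After iteration 4: k = 3, first = 5, second = 8
After iteration 5: k = 4, first = 8, second = 13
After iteration 6: k = 5, first = 13, second = 21
After iteration 7: k = 6, first = 21, second = 34
Loop ends.

Final answer: 21, 34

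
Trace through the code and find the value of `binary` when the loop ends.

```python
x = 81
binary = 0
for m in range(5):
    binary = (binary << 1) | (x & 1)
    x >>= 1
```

Let's trace through this code step by step.

Initialize: x = 81
Initialize: binary = 0
Entering loop: for m in range(5):
After iteration 1: m = 0, x = 40, binary = 1
After iteration 2: m = 1, x = 20, binary = 2
After iteration 3: m = 2, x = 10, binary = 4
After iteration 4: m = 3, x = 5, binary = 8
After iteration 5: m = 4, x = 2, binary = 17
Loop ends.

Final answer: 17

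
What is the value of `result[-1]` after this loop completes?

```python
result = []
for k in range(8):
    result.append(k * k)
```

Let's trace through this code step by step.

Initialize: result = []
Entering loop: for k in range(8):
After iteration 1: k = 0, result = [0]
After iteration 2: k = 1, result = [0, 1]
After iteration 3: k = 2, result = [0, 1, 4]
After iteration 4: k = 3, result = [0, 1, 4, 9]
After iteration 5: k = 4, result = [0, 1, 4, 9, 16]
After iteration 6: k = 5, result = [0, 1, 4, 9, 16, 25]
After iteration 7: k = 6, result = [0, 1, 4, 9, 16, 25, 36]
After iteration 8: k = 7, result = [0, 1, 4, 9, 16, 25, 36, 49]
Loop ends.
result[-1] = 49

Final answer: 49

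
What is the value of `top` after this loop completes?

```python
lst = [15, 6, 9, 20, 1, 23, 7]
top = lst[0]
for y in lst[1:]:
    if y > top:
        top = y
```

Let's trace through this code step by step.

Initialize: lst = [15, 6, 9, 20, 1, 23, 7]
Initialize: top = 15
Entering loop: for y in lst[1:]:
After iteration 1: y = 6, top = 15
After iteration 2: y = 9, top = 15
After iteration 3: y = 20, top = 20
After iteration 4: y = 1, top = 20
After iteration 5: y = 23, top = 23
After iteration 6: y = 7, top = 23
Loop ends.

Final answer: 23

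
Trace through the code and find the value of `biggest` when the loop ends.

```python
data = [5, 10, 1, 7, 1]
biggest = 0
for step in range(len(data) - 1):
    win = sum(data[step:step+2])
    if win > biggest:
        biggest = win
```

Let's trace through this code step by step.

Initialize: data = [5, 10, 1, 7, 1]
Initialize: biggest = 0
Entering loop: for step in range(len(data) - 1):
After iteration 1: step = 0, biggest = 15, win = 15
After iteration 2: step = 1, biggest = 15, win = 11
After iteration 3: step = 2, biggest = 15, win = 8
After iteration 4: step = 3, biggest = 15, win = 8
Loop ends.

Final answer: 15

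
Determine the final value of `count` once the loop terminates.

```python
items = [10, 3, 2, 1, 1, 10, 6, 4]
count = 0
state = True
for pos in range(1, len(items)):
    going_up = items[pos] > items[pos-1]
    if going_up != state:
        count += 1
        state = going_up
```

Let's trace through this code step by step.

Initialize: items = [10, 3, 2, 1, 1, 10, 6, 4]
Initialize: count = 0
Initialize: state = True
Entering loop: for pos in range(1, len(items)):
After iteration 1: pos = 1, count = 1, state = False, going_up = False
After iteration 2: pos = 2, count = 1, state = False, going_up = False
After iteration 3: pos = 3, count = 1, state = False, going_up = False
After iteration 4: pos = 4, count = 1, state = False, going_up = False
After iteration 5: pos = 5, count = 2, state = True, going_up = True
After iteration 6: pos = 6, count = 3, state = False, going_up = False
After iteration 7: pos = 7, count = 3, state = False, going_up = False
Loop ends.

Final answer: 3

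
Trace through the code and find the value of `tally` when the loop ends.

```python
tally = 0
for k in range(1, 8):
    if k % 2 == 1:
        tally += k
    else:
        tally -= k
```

Let's trace through this code step by step.

Initialize: tally = 0
Entering loop: for k in range(1, 8):
After iteration 1: k = 1, tally = 1
After iteration 2: k = 2, tally = -1
After iteration 3: k = 3, tally = 2
After iteration 4: k = 4, tally = -2
After iteration 5: k = 5, tally = 3
After iteration 6: k = 6, tally = -3
After iteration 7: k = 7, tally = 4
Loop ends.

Final answer: 4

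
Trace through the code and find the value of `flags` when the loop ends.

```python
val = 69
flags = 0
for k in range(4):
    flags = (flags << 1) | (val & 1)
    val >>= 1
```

Let's trace through this code step by step.

Initialize: val = 69
Initialize: flags = 0
Entering loop: for k in range(4):
After iteration 1: k = 0, val = 34, flags = 1
After iteration 2: k = 1, val = 17, flags = 2
After iteration 3: k = 2, val = 8, flags = 5
After iteration 4: k = 3, val = 4, flags = 10
Loop ends.

Final answer: 10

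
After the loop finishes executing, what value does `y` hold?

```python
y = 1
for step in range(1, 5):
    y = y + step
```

Let's trace through this code step by step.

Initialize: y = 1
Entering loop: for step in range(1, 5):
After iteration 1: step = 1, y = 2
After iteration 2: step = 2, y = 4
After iteration 3: step = 3, y = 7
After iteration 4: step = 4, y = 11
Loop ends.

Final answer: 11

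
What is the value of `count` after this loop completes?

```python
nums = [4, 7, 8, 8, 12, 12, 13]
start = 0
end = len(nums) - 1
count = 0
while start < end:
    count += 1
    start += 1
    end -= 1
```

Let's trace through this code step by step.

Initialize: nums = [4, 7, 8, 8, 12, 12, 13]
Initialize: start = 0
Initialize: end = 6
Initialize: count = 0
Entering loop: while start < end:
After iteration 1: start = 1, end = 5, count = 1
After iteration 2: start = 2, end = 4, count = 2
After iteration 3: start = 3, end = 3, count = 3
Loop ends.

Final answer: 3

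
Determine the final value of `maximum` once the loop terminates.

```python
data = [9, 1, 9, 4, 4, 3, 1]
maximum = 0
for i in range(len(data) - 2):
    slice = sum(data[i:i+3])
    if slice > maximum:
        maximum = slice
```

Let's trace through this code step by step.

Initialize: data = [9, 1, 9, 4, 4, 3, 1]
Initialize: maximum = 0
Entering loop: for i in range(len(data) - 2):
After iteration 1: i = 0, maximum = 19, slice = 19
After iteration 2: i = 1, maximum = 19, slice = 14
After iteration 3: i = 2, maximum = 19, slice = 17
After iteration 4: i = 3, maximum = 19, slice = 11
After iteration 5: i = 4, maximum = 19, slice = 8
Loop ends.

Final answer: 19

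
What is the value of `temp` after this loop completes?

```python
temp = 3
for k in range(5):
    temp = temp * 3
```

Let's trace through this code step by step.

Initialize: temp = 3
Entering loop: for k in range(5):
After iteration 1: k = 0, temp = 9
After iteration 2: k = 1, temp = 27
After iteration 3: k = 2, temp = 81
After iteration 4: k = 3, temp = 243
After iteration 5: k = 4, temp = 729
Loop ends.

Final answer: 729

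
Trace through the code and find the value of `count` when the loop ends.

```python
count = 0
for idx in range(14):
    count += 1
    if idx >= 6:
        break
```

Let's trace through this code step by step.

Initialize: count = 0
Entering loop: for idx in range(14):
After iteration 1: idx = 0, count = 1
After iteration 2: idx = 1, count = 2
After iteration 3: idx = 2, count = 3
After iteration 4: idx = 3, count = 4
After iteration 5: idx = 4, count = 5
After iteration 6: idx = 5, count = 6
After iteration 7: idx = 6, count = 7
Loop ends.

Final answer: 7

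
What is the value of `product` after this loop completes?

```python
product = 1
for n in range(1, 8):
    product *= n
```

Let's trace through this code step by step.

Initialize: product = 1
Entering loop: for n in range(1, 8):
After iteration 1: n = 1, product = 1
After iteration 2: n = 2, product = 2
After iteration 3: n = 3, product = 6
After iteration 4: n = 4, product = 24
After iteration 5: n = 5, product = 120
After iteration 6: n = 6, product = 720
After iteration 7: n = 7, product = 5040
Loop ends.

Final answer: 5040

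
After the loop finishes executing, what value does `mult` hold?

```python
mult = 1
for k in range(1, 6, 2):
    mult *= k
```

Let's trace through this code step by step.

Initialize: mult = 1
Entering loop: for k in range(1, 6, 2):
After iteration 1: k = 1, mult = 1
After iteration 2: k = 3, mult = 3
After iteration 3: k = 5, mult = 15
Loop ends.

Final answer: 15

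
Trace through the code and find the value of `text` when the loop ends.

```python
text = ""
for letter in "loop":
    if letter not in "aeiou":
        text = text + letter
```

Let's trace through this code step by step.

Initialize: text = ''
Entering loop: for letter in "loop":
After iteration 1: letter = 'l', text = 'l'
After iteration 2: letter = 'o', text = 'l'
After iteration 3: letter = 'o', text = 'l'
After iteration 4: letter = 'p', text = 'lp'
Loop ends.

Final answer: 'lp'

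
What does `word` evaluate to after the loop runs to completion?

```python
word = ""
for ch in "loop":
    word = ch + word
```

Let's trace through this code step by step.

Initialize: word = ''
Entering loop: for ch in "loop":
After iteration 1: ch = 'l', word = 'l'
After iteration 2: ch = 'o', word = 'ol'
After iteration 3: ch = 'o', word = 'ool'
After iteration 4: ch = 'p', word = 'pool'
Loop ends.

Final answer: 'pool'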